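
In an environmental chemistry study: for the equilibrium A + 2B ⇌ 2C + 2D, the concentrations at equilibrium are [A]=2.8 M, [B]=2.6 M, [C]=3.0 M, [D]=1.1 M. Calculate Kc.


Kc = [C]^2[D]^2/([A][B]^2)
= (3.0^2 × 1.1^2)/(2.8^1 × 2.6^2)
= 10.89/18.928
= 0.5753

0.5753


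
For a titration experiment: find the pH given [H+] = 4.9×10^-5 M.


pH = -log10([H+]) = -log10(4.9×10^-5)
= 5 - log10(4.9)
= 5 - 0.69
= 4.31

4.31


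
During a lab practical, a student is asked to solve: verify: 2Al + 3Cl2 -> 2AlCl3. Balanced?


Equation: 2Al + 3Cl2 -> 2AlCl3
Check atoms: Al: 2=2, Cl: 6=6
Balanced

Yes, balanced


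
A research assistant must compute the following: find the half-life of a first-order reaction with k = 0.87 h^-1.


t½ = ln2/k = 0.693147/(0.87 h^-1)
= 0.7967 h

0.7967 h


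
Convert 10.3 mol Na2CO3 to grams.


M(Na2CO3) = 105.99 g/mol
mass = n × M = 10.3 × 105.99 = 1091.70 g

1091.70 g


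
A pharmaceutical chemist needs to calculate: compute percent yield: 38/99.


% yield = actual/theoretical × 100
= 38/99 × 100
= 38.38%

38.38%


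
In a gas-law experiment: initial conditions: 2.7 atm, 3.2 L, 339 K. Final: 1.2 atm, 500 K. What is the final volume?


P1V1/T1 = P2V2/T2
V2 = P1V1T2/(T1P2)
= 2.7×3.2×500/(339×1.2)
= 10.619 L

10.619 L


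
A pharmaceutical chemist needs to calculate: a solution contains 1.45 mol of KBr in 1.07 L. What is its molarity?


M = n/V = 1.45/1.07 = 1.355 mol/L

1.355 M


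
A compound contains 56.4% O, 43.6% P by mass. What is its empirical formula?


Assume 100 g sample. Moles of each element:
  O: 56.4/16.0 = 3.525 mol
  P: 43.6/30.97 = 1.408 mol
Divide by smallest (1.408):
  O: 3.525/1.408 = 2.5
  P: 1.408/1.408 = 1.0
Multiply all ratios by 2 to obtain whole numbers.
Empirical formula: P2O5

P2O5


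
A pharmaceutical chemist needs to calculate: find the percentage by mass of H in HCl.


M(HCl) = 1×1.008 + 1×35.45 = 36.458 g/mol
Mass of H = 1 × 1.008 = 1.008 g/mol
% H = 1.008/36.458 × 100 = 2.76%

2.76%


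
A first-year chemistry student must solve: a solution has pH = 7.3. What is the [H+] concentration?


[H+] = 10^(-pH) = 10^(-7.3)
= 5.01×10^-8 M

5.01×10^-8 M


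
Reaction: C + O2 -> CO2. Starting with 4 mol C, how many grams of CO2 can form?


Mole ratio CO2:C = 1:1
n(CO2) = 4 × 1/1 = 4.000 mol
mass = 4.000 × 44.01 = 176.04 g

176.04 g


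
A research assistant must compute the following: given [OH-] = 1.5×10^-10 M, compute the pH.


pOH = -log10([OH-]) = -log10(1.5×10^-10)
= 10 - log10(1.5) = 9.82
pH = 14 - pOH = 14 - 9.82 = 4.18

4.18


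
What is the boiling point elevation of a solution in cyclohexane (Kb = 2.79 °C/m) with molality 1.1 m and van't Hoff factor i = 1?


ΔTb = Kb × m × i
= 2.79 × 1.1 × 1
= 3.069 °C

3.069 °C


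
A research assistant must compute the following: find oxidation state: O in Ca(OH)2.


O is usually -2
Oxidation number: -2

-2


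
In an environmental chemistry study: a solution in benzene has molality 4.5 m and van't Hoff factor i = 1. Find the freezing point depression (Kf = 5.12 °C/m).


ΔTf = Kf × m × i
= 5.12 × 4.5 × 1
= 23.04 °C

23.04 °C


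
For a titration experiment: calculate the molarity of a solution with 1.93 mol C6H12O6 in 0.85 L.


M = n/V = 1.93/0.85 = 2.271 mol/L

2.271 M


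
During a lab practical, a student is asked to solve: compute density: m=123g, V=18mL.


ρ = mass/volume
= 123/18
= 6.833 g/mL

6.833 g/mL


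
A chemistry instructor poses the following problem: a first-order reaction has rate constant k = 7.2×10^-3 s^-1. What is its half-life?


t½ = ln2/k = 0.693147/(7.2×10^-3 s^-1)
= 96.27 s

96.27 s


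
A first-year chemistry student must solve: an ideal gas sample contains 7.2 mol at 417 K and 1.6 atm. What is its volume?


PV = nRT  (R = 0.08206 L·atm/(mol·K))
V = nRT/P = 7.2×0.08206×417/1.6
= 153.986 L

153.986 L


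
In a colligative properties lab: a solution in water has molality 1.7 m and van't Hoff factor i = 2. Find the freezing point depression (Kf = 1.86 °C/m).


ΔTf = Kf × m × i
= 1.86 × 1.7 × 2
= 6.324 °C

6.324 °C


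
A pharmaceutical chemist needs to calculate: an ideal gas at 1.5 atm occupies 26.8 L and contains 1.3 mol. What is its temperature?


PV = nRT  (R = 0.08206 L·atm/(mol·K))
T = PV/(nR) = 1.5×26.8/(1.3×0.08206)
= 40.20/0.106678
= 376.83 K

376.83 K


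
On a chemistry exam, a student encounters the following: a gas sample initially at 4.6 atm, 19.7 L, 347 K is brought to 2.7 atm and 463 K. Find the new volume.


P1V1/T1 = P2V2/T2
V2 = P1V1T2/(T1P2)
= 4.6×19.7×463/(347×2.7)
= 44.783 L

44.783 L


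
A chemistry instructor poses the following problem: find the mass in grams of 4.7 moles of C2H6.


M(C2H6) = 30.07 g/mol
mass = n × M = 4.7 × 30.07 = 141.33 g

141.33 g


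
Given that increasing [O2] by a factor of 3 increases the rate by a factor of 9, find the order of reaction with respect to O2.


rate ∝ [O2]^n
3^n = 9 → n = 2
Order in O2: 2

2


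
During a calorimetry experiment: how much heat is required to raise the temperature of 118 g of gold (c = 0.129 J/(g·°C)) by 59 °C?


q = mcΔT = 118 × 0.129 × 59
= 898.10 J

898.10 J


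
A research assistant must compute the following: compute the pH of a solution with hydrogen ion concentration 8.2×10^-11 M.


pH = -log10([H+]) = -log10(8.2×10^-11)
= 11 - log10(8.2)
= 11 - 0.91
= 10.09

10.09


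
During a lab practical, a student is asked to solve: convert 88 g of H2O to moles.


M(H2O) = 18.02 g/mol
n = mass/M = 88/18.02 = 4.8835 mol

4.8835 mol


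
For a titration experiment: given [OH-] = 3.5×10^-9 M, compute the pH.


pOH = -log10([OH-]) = -log10(3.5×10^-9)
= 9 - log10(3.5) = 8.46
pH = 14 - pOH = 14 - 8.46 = 5.54

5.54


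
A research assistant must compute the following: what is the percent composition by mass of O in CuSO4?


M(CuSO4) = 1×63.55 + 1×32.07 + 4×16.0 = 159.62 g/mol
Mass of O = 4 × 16.0 = 64.00 g/mol
% O = 64.00/159.62 × 100 = 40.10%

40.10%


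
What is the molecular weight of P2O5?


M(P2O5) = 2×30.97 + 5×16.0
= 61.94 + 80.0
= 141.94 g/mol

141.94 g/mol


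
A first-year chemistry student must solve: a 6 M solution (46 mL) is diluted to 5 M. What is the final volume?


C1V1 = C2V2
6 × 46 = 5 × V2
V2 = 276/5 = 55.2 mL

55.2 mL


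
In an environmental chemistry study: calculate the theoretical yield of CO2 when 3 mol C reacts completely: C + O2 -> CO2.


Mole ratio CO2:C = 1:1
n(CO2) = 3 × 1/1 = 3.000 mol
mass = 3.000 × 44.01 = 132.03 g

132.03 g


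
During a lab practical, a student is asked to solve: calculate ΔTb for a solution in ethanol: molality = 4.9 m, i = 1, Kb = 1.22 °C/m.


ΔTb = Kb × m × i
= 1.22 × 4.9 × 1
= 5.978 °C

5.978 °C


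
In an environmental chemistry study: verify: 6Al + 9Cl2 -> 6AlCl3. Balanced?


Equation: 6Al + 9Cl2 -> 6AlCl3
Check atoms: Al: 6=6, Cl: 18=18
Balanced

Yes, balanced


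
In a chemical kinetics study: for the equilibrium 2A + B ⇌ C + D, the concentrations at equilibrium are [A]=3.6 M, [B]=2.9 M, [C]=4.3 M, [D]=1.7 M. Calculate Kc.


Kc = [C][D]/([A]^2[B])
= (4.3^1 × 1.7^1)/(3.6^2 × 2.9^1)
= 7.31/37.584
= 0.1945

0.1945


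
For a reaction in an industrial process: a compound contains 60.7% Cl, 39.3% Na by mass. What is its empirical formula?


Assume 100 g sample. Moles of each element:
  Cl: 60.7/35.45 = 1.712 mol
  Na: 39.3/22.99 = 1.709 mol
Divide by smallest (1.709):
  Cl: 1.712/1.709 = 1.0
  Na: 1.709/1.709 = 1.0
Empirical formula: NaCl

NaCl


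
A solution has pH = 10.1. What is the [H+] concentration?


[H+] = 10^(-pH) = 10^(-10.1)
= 7.94×10^-11 M

7.94×10^-11 M


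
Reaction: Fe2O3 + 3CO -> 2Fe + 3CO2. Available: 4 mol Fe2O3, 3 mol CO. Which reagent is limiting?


Mole ratio available / coefficient:
  Fe2O3: 4/1 = 4.000
  CO: 3/3 = 1.000
Smaller ratio is limiting.

CO


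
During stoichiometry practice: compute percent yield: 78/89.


% yield = actual/theoretical × 100
= 78/89 × 100
= 87.64%

87.64%


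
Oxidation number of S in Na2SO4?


2(+1) + x + 4(-2) = 0, so x = +6
Oxidation number: +6

+6


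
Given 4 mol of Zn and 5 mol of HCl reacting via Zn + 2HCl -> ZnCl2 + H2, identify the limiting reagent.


Mole ratio available / coefficient:
  Zn: 4/1 = 4.000
  HCl: 5/2 = 2.500
Smaller ratio is limiting.

HCl


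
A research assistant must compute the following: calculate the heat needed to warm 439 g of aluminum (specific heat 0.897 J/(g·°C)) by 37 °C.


q = mcΔT = 439 × 0.897 × 37
= 14569.97 J

14569.97 J


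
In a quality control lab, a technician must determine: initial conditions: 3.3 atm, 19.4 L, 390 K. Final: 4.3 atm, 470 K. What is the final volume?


P1V1/T1 = P2V2/T2
V2 = P1V1T2/(T1P2)
= 3.3×19.4×470/(390×4.3)
= 17.942 L

17.942 L


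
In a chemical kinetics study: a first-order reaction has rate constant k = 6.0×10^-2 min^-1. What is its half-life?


t½ = ln2/k = 0.693147/(6.0×10^-2 min^-1)
= 11.55 min

11.55 min


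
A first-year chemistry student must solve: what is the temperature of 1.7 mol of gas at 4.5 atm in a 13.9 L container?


PV = nRT  (R = 0.08206 L·atm/(mol·K))
T = PV/(nR) = 4.5×13.9/(1.7×0.08206)
= 62.55/0.139502
= 448.38 K

448.38 K


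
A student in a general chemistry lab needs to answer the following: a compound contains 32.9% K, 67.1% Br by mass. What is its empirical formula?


Assume 100 g sample. Moles of each element:
  K: 32.9/39.1 = 0.841 mol
  Br: 67.1/79.9 = 0.84 mol
Divide by smallest (0.84):
  K: 0.841/0.84 = 1.0
  Br: 0.84/0.84 = 1.0
Empirical formula: KBr

KBr


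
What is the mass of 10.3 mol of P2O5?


M(P2O5) = 141.94 g/mol
mass = n × M = 10.3 × 141.94 = 1461.98 g

1461.98 g


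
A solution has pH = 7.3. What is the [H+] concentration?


[H+] = 10^(-pH) = 10^(-7.3)
= 5.01×10^-8 M

5.01×10^-8 M


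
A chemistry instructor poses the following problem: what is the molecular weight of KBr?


M(KBr) = 1×39.1 + 1×79.9
= 39.1 + 79.9
= 119.0 g/mol

119.0 g/mol


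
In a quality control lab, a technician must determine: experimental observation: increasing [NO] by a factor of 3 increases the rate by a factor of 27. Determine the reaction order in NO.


rate ∝ [NO]^n
3^n = 27 → n = 3
Order in NO: 3

3


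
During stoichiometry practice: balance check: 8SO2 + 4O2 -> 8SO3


Equation: 8SO2 + 4O2 -> 8SO3
Check atoms: O: 24=24, S: 8=8
Balanced

Yes, balanced


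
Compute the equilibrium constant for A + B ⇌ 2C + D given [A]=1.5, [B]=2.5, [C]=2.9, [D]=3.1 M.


Kc = [C]^2[D]/([A][B])
= (2.9^2 × 3.1^1)/(1.5^1 × 2.5^1)
= 26.071/3.75
= 6.952

6.952


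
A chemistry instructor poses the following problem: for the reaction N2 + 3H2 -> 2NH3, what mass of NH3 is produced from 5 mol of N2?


Mole ratio NH3:N2 = 2:1
n(NH3) = 5 × 2/1 = 10.000 mol
mass = 10.000 × 17.03 = 170.3 g

170.3 g


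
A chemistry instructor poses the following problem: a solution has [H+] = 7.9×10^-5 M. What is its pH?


pH = -log10([H+]) = -log10(7.9×10^-5)
= 5 - log10(7.9)
= 5 - 0.9
= 4.1

4.1


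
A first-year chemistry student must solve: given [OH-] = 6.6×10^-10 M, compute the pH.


pOH = -log10([OH-]) = -log10(6.6×10^-10)
= 10 - log10(6.6) = 9.18
pH = 14 - pOH = 14 - 9.18 = 4.82

4.82


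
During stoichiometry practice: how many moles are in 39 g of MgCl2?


M(MgCl2) = 95.21 g/mol
n = mass/M = 39/95.21 = 0.4096 mol

0.4096 mol


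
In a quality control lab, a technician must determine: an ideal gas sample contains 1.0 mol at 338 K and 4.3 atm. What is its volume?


PV = nRT  (R = 0.08206 L·atm/(mol·K))
V = nRT/P = 1.0×0.08206×338/4.3
= 6.45 L

6.45 L


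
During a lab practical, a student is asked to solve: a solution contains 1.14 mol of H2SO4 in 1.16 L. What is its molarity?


M = n/V = 1.14/1.16 = 0.983 mol/L

0.983 M


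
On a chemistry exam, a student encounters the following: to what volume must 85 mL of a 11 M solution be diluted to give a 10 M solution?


C1V1 = C2V2
11 × 85 = 10 × V2
V2 = 935/10 = 93.5 mL

93.5 mL


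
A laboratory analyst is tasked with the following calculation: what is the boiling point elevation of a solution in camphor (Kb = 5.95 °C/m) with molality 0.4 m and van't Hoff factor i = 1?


ΔTb = Kb × m × i
= 5.95 × 0.4 × 1
= 2.38 °C

2.38 °C


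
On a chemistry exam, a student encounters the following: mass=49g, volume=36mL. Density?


ρ = mass/volume
= 49/36
= 1.361 g/mL

1.361 g/mL


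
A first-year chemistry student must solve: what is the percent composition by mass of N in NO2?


M(NO2) = 1×14.01 + 2×16.0 = 46.01 g/mol
Mass of N = 1 × 14.01 = 14.01 g/mol
% N = 14.01/46.01 × 100 = 30.45%

30.45%


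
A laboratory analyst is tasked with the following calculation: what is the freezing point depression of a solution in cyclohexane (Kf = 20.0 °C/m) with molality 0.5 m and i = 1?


ΔTf = Kf × m × i
= 20.0 × 0.5 × 1
= 10.0 °C

10.0 °C


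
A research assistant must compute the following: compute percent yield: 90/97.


% yield = actual/theoretical × 100
= 90/97 × 100
= 92.78%

92.78%


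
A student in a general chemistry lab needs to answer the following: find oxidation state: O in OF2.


F is always -1; 2(-1) + x = 0, so O = +2
Oxidation number: +2

+2


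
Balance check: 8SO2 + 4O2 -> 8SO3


Equation: 8SO2 + 4O2 -> 8SO3
Check atoms: O: 24=24, S: 8=8
Balanced

Yes, balanced


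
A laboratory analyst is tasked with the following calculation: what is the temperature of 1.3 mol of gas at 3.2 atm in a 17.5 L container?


PV = nRT  (R = 0.08206 L·atm/(mol·K))
T = PV/(nR) = 3.2×17.5/(1.3×0.08206)
= 56.00/0.106678
= 524.94 K

524.94 K


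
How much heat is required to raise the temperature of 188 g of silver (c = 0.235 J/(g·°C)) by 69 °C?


q = mcΔT = 188 × 0.235 × 69
= 3048.42 J

3048.42 J


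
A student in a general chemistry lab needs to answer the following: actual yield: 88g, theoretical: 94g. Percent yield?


% yield = actual/theoretical × 100
= 88/94 × 100
= 93.62%

93.62%


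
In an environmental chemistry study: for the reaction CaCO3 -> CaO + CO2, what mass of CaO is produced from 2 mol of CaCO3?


Mole ratio CaO:CaCO3 = 1:1
n(CaO) = 2 × 1/1 = 2.000 mol
mass = 2.000 × 56.08 = 112.16 g

112.16 g


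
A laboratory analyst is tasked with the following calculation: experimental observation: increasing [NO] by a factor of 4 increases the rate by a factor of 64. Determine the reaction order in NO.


rate ∝ [NO]^n
4^n = 64 → n = 3
Order in NO: 3

3


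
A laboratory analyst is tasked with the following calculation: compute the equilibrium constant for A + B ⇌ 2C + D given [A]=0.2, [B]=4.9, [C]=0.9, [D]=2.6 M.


Kc = [C]^2[D]/([A][B])
= (0.9^2 × 2.6^1)/(0.2^1 × 4.9^1)
= 2.106/0.98
= 2.149

2.149


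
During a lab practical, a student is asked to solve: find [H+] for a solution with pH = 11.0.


[H+] = 10^(-pH) = 10^(-11.0)
= 1.0×10^-11 M

1.0×10^-11 M


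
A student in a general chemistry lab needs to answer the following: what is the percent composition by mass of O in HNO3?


M(HNO3) = 1×1.008 + 1×14.01 + 3×16.0 = 63.018 g/mol
Mass of O = 3 × 16.0 = 48.00 g/mol
% O = 48.00/63.018 × 100 = 76.17%

76.17%


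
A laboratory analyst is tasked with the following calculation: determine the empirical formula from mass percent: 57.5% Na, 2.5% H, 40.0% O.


Assume 100 g sample. Moles of each element:
  Na: 57.5/22.99 = 2.501 mol
  H: 2.5/1.008 = 2.48 mol
  O: 40.0/16.0 = 2.5 mol
Divide by smallest (2.48):
  Na: 2.501/2.48 = 1.01
  H: 2.48/2.48 = 1.0
  O: 2.5/2.48 = 1.01
Empirical formula: NaOH

NaOH


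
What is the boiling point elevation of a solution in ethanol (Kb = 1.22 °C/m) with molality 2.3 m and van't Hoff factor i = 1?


ΔTb = Kb × m × i
= 1.22 × 2.3 × 1
= 2.806 °C

2.806 °C


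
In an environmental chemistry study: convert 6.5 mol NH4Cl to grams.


M(NH4Cl) = 53.49 g/mol
mass = n × M = 6.5 × 53.49 = 347.69 g

347.69 g


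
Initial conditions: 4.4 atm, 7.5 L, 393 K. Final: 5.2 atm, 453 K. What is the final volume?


P1V1/T1 = P2V2/T2
V2 = P1V1T2/(T1P2)
= 4.4×7.5×453/(393×5.2)
= 7.315 L

7.315 L


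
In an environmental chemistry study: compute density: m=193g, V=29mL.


ρ = mass/volume
= 193/29
= 6.655 g/mL

6.655 g/mL


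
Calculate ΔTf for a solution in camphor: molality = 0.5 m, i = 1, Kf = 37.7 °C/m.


ΔTf = Kf × m × i
= 37.7 × 0.5 × 1
= 18.85 °C

18.85 °C


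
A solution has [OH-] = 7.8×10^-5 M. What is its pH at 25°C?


pOH = -log10([OH-]) = -log10(7.8×10^-5)
= 5 - log10(7.8) = 4.11
pH = 14 - pOH = 14 - 4.11 = 9.89

9.89


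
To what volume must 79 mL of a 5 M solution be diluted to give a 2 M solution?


C1V1 = C2V2
5 × 79 = 2 × V2
V2 = 395/2 = 197.5 mL

197.5 mL


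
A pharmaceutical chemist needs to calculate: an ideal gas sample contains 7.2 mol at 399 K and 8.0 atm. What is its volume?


PV = nRT  (R = 0.08206 L·atm/(mol·K))
V = nRT/P = 7.2×0.08206×399/8.0
= 29.468 L

29.468 L


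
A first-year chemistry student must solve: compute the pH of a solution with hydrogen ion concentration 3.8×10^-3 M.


pH = -log10([H+]) = -log10(3.8×10^-3)
= 3 - log10(3.8)
= 3 - 0.58
= 2.42

2.42


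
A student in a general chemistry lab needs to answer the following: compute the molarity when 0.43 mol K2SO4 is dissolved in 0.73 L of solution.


M = n/V = 0.43/0.73 = 0.589 mol/L

0.589 M


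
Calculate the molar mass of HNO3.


M(HNO3) = 1×1.008 + 1×14.01 + 3×16.0
= 1.01 + 14.01 + 48.0
= 63.02 g/mol

63.02 g/mol


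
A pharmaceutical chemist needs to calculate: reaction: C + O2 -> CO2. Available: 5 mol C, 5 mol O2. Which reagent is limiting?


Mole ratio available / coefficient:
  C: 5/1 = 5.000
  O2: 5/1 = 5.000
Smaller ratio is limiting.

neither (stoichiometric); C and O2 are fully consumed


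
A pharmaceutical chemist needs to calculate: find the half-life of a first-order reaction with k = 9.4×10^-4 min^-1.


t½ = ln2/k = 0.693147/(9.4×10^-4 min^-1)
= 737.4 min

737.4 min


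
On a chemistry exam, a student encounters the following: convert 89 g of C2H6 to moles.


M(C2H6) = 30.07 g/mol
n = mass/M = 89/30.07 = 2.9598 mol

2.9598 mol


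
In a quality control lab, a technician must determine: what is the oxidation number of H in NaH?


H with a metal (hydride): -1
Oxidation number: -1

-1


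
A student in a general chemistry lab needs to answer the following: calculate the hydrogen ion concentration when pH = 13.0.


[H+] = 10^(-pH) = 10^(-13.0)
= 1.0×10^-13 M

1.0×10^-13 M


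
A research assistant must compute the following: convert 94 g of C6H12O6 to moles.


M(C6H12O6) = 180.16 g/mol
n = mass/M = 94/180.16 = 0.5218 mol

0.5218 mol


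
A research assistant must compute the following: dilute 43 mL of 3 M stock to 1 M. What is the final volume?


C1V1 = C2V2
3 × 43 = 1 × V2
V2 = 129/1 = 129.0 mL

129.0 mL


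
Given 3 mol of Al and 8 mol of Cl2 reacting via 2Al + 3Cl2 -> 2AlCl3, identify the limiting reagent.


Mole ratio available / coefficient:
  Al: 3/2 = 1.500
  Cl2: 8/3 = 2.667
Smaller ratio is limiting.

Al


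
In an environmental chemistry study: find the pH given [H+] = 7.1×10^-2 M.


pH = -log10([H+]) = -log10(7.1×10^-2)
= 2 - log10(7.1)
= 2 - 0.85
= 1.15

1.15


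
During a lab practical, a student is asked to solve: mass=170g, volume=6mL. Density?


ρ = mass/volume
= 170/6
= 28.333 g/mL

28.333 g/mL


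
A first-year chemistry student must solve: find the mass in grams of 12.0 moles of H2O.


M(H2O) = 18.02 g/mol
mass = n × M = 12.0 × 18.02 = 216.24 g

216.24 g


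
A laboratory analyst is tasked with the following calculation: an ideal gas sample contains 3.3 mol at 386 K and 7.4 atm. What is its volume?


PV = nRT  (R = 0.08206 L·atm/(mol·K))
V = nRT/P = 3.3×0.08206×386/7.4
= 14.125 L

14.125 L


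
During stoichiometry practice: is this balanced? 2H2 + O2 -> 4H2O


Equation: 2H2 + O2 -> 4H2O
Check atoms: H: 4≠8, O: 2≠4
Not balanced

No, not balanced


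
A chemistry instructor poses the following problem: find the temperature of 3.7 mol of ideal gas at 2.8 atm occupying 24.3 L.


PV = nRT  (R = 0.08206 L·atm/(mol·K))
T = PV/(nR) = 2.8×24.3/(3.7×0.08206)
= 68.04/0.303622
= 224.09 K

224.09 K


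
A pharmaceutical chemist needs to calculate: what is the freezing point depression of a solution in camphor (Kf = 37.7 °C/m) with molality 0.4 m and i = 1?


ΔTf = Kf × m × i
= 37.7 × 0.4 × 1
= 15.08 °C

15.08 °C


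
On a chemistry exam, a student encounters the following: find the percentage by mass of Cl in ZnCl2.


M(ZnCl2) = 1×65.38 + 2×35.45 = 136.28 g/mol
Mass of Cl = 2 × 35.45 = 70.90 g/mol
% Cl = 70.90/136.28 × 100 = 52.03%

52.03%


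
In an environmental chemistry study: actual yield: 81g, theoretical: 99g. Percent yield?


% yield = actual/theoretical × 100
= 81/99 × 100
= 81.82%

81.82%


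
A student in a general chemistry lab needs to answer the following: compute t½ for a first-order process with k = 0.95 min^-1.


t½ = ln2/k = 0.693147/(0.95 min^-1)
= 0.7296 min

0.7296 min


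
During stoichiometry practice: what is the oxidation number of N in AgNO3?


(+1) + x + 3(-2) = 0, so x = +5
Oxidation number: +5

+5


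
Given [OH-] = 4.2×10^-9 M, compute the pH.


pOH = -log10([OH-]) = -log10(4.2×10^-9)
= 9 - log10(4.2) = 8.38
pH = 14 - pOH = 14 - 8.38 = 5.62

5.62


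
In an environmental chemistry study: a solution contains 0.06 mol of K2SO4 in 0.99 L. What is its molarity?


M = n/V = 0.06/0.99 = 0.061 mol/L

0.061 M


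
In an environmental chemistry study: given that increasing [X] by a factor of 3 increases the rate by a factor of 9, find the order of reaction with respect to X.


rate ∝ [X]^n
3^n = 9 → n = 2
Order in X: 2

2


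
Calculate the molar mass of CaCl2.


M(CaCl2) = 1×40.08 + 2×35.45
= 40.08 + 70.9
= 110.98 g/mol

110.98 g/mol


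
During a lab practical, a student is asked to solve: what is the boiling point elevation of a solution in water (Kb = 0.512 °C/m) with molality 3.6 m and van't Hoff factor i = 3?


ΔTb = Kb × m × i
= 0.512 × 3.6 × 3
= 5.5296 °C

5.5296 °C


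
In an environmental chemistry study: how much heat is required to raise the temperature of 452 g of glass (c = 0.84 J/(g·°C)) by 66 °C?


q = mcΔT = 452 × 0.84 × 66
= 25058.88 J

25058.88 J


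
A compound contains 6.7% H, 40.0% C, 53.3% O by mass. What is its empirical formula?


Assume 100 g sample. Moles of each element:
  H: 6.7/1.008 = 6.647 mol
  C: 40.0/12.01 = 3.331 mol
  O: 53.3/16.0 = 3.331 mol
Divide by smallest (3.331):
  H: 6.647/3.331 = 2.0
  C: 3.331/3.331 = 1.0
  O: 3.331/3.331 = 1.0
Empirical formula: CH2O

CH2O


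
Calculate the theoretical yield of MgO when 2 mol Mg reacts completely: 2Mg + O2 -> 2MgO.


Mole ratio MgO:Mg = 2:2
n(MgO) = 2 × 2/2 = 2.000 mol
mass = 2.000 × 40.31 = 80.62 g

80.62 g


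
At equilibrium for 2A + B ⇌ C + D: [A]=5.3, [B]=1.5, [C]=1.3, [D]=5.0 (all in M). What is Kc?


Kc = [C][D]/([A]^2[B])
= (1.3^1 × 5.0^1)/(5.3^2 × 1.5^1)
= 6.5/42.135
= 0.1543

0.1543


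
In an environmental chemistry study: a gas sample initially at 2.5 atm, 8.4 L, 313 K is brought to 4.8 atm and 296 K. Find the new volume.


P1V1/T1 = P2V2/T2
V2 = P1V1T2/(T1P2)
= 2.5×8.4×296/(313×4.8)
= 4.137 L

4.137 L


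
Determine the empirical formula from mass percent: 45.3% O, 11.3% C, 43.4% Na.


Assume 100 g sample. Moles of each element:
  O: 45.3/16.0 = 2.831 mol
  C: 11.3/12.01 = 0.941 mol
  Na: 43.4/22.99 = 1.888 mol
Divide by smallest (0.941):
  O: 2.831/0.941 = 3.01
  C: 0.941/0.941 = 1.0
  Na: 1.888/0.941 = 2.01
Empirical formula: Na2CO3

Na2CO3


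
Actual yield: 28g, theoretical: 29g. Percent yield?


% yield = actual/theoretical × 100
= 28/29 × 100
= 96.55%

96.55%


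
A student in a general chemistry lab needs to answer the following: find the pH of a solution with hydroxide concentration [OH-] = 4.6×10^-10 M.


pOH = -log10([OH-]) = -log10(4.6×10^-10)
= 10 - log10(4.6) = 9.34
pH = 14 - pOH = 14 - 9.34 = 4.66

4.66


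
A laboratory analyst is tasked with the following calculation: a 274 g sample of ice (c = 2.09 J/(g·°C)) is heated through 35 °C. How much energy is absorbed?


q = mcΔT = 274 × 2.09 × 35
= 20043.10 J

20043.10 J


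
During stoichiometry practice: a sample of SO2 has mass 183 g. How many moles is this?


M(SO2) = 64.07 g/mol
n = mass/M = 183/64.07 = 2.8563 mol

2.8563 mol


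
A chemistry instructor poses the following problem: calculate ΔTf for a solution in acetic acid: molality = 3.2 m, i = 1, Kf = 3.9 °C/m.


ΔTf = Kf × m × i
= 3.9 × 3.2 × 1
= 12.48 °C

12.48 °C


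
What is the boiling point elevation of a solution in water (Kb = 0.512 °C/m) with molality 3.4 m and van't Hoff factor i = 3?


ΔTb = Kb × m × i
= 0.512 × 3.4 × 3
= 5.2224 °C

5.2224 °C


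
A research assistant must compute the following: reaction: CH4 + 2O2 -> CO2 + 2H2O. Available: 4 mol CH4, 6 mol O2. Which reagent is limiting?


Mole ratio available / coefficient:
  CH4: 4/1 = 4.000
  O2: 6/2 = 3.000
Smaller ratio is limiting.

O2


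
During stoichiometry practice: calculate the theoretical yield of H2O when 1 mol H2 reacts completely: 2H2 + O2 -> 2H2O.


Mole ratio H2O:H2 = 2:2
n(H2O) = 1 × 2/2 = 1.000 mol
mass = 1.000 × 18.02 = 18.02 g

18.02 g


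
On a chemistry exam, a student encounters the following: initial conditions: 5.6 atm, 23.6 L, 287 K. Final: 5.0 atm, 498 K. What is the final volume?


P1V1/T1 = P2V2/T2
V2 = P1V1T2/(T1P2)
= 5.6×23.6×498/(287×5.0)
= 45.865 L

45.865 L


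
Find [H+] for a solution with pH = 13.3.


[H+] = 10^(-pH) = 10^(-13.3)
= 5.01×10^-14 M

5.01×10^-14 M


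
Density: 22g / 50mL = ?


ρ = mass/volume
= 22/50
= 0.44 g/mL

0.44 g/mL


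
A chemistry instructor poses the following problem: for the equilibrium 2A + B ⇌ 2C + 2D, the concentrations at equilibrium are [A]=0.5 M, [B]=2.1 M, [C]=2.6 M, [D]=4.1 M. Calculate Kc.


Kc = [C]^2[D]^2/([A]^2[B])
= (2.6^2 × 4.1^2)/(0.5^2 × 2.1^1)
= 113.6356/0.525
= 216.4

216.4


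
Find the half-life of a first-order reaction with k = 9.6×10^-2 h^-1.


t½ = ln2/k = 0.693147/(9.6×10^-2 h^-1)
= 7.220 h

7.220 h


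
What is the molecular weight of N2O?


M(N2O) = 2×14.01 + 1×16.0
= 28.02 + 16.0
= 44.02 g/mol

44.02 g/mol


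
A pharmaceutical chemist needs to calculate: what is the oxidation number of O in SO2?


O is usually -2
Oxidation number: -2

-2


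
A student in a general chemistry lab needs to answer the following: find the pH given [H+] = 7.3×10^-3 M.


pH = -log10([H+]) = -log10(7.3×10^-3)
= 3 - log10(7.3)
= 3 - 0.86
= 2.14

2.14


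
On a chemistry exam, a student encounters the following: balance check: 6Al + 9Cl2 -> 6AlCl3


Equation: 6Al + 9Cl2 -> 6AlCl3
Check atoms: Al: 6=6, Cl: 18=18
Balanced

Yes, balanced


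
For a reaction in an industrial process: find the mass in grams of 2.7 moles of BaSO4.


M(BaSO4) = 233.4 g/mol
mass = n × M = 2.7 × 233.4 = 630.18 g

630.18 g


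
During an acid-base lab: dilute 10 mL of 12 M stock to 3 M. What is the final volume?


C1V1 = C2V2
12 × 10 = 3 × V2
V2 = 120/3 = 40.0 mL

40.0 mL


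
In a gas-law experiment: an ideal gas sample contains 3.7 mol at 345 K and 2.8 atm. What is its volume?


PV = nRT  (R = 0.08206 L·atm/(mol·K))
V = nRT/P = 3.7×0.08206×345/2.8
= 37.411 L

37.411 L


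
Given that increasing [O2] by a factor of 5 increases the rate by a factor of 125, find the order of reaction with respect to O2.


rate ∝ [O2]^n
5^n = 125 → n = 3
Order in O2: 3

3


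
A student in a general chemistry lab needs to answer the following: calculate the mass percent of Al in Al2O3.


M(Al2O3) = 2×26.98 + 3×16.0 = 101.96 g/mol
Mass of Al = 2 × 26.98 = 53.96 g/mol
% Al = 53.96/101.96 × 100 = 52.92%

52.92%


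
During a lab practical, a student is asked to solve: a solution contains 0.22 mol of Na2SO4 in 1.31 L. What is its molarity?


M = n/V = 0.22/1.31 = 0.168 mol/L

0.168 M


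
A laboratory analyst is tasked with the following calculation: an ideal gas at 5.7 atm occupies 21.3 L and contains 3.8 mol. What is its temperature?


PV = nRT  (R = 0.08206 L·atm/(mol·K))
T = PV/(nR) = 5.7×21.3/(3.8×0.08206)
= 121.41/0.311828
= 389.35 K

389.35 K


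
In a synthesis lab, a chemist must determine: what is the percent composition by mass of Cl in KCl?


M(KCl) = 1×39.1 + 1×35.45 = 74.55 g/mol
Mass of Cl = 1 × 35.45 = 35.45 g/mol
% Cl = 35.45/74.55 × 100 = 47.55%

47.55%


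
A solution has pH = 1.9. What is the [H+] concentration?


[H+] = 10^(-pH) = 10^(-1.9)
= 1.26×10^-2 M

1.26×10^-2 M


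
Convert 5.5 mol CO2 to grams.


M(CO2) = 44.01 g/mol
mass = n × M = 5.5 × 44.01 = 242.06 g

242.06 g


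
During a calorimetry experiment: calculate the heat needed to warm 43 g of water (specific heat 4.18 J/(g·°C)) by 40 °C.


q = mcΔT = 43 × 4.18 × 40
= 7189.60 J

7189.60 J


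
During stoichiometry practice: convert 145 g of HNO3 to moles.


M(HNO3) = 63.02 g/mol
n = mass/M = 145/63.02 = 2.3009 mol

2.3009 mol


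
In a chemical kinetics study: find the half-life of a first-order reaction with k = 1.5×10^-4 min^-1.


t½ = ln2/k = 0.693147/(1.5×10^-4 min^-1)
= 4621 min

4621 min


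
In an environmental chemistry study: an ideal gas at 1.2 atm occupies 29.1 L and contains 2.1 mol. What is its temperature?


PV = nRT  (R = 0.08206 L·atm/(mol·K))
T = PV/(nR) = 1.2×29.1/(2.1×0.08206)
= 34.92/0.172326
= 202.64 K

202.64 K


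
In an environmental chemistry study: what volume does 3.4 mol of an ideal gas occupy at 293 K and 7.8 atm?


PV = nRT  (R = 0.08206 L·atm/(mol·K))
V = nRT/P = 3.4×0.08206×293/7.8
= 10.481 L

10.481 L


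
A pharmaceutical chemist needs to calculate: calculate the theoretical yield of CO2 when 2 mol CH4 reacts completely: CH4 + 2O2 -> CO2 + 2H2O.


Mole ratio CO2:CH4 = 1:1
n(CO2) = 2 × 1/1 = 2.000 mol
mass = 2.000 × 44.01 = 88.02 g

88.02 g


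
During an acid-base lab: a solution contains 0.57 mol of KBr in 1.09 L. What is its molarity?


M = n/V = 0.57/1.09 = 0.523 mol/L

0.523 M


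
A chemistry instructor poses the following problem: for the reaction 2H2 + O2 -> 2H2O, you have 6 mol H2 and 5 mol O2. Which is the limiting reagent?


Mole ratio available / coefficient:
  H2: 6/2 = 3.000
  O2: 5/1 = 5.000
Smaller ratio is limiting.

H2


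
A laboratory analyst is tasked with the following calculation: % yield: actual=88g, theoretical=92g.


% yield = actual/theoretical × 100
= 88/92 × 100
= 95.65%

95.65%


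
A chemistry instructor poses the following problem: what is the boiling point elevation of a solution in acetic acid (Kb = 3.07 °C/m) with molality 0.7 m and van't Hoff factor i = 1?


ΔTb = Kb × m × i
= 3.07 × 0.7 × 1
= 2.149 °C

2.149 °C


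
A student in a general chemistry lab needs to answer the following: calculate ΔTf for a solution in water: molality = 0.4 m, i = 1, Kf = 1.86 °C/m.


ΔTf = Kf × m × i
= 1.86 × 0.4 × 1
= 0.744 °C

0.744 °C


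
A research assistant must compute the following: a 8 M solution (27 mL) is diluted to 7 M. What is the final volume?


C1V1 = C2V2
8 × 27 = 7 × V2
V2 = 216/7 = 30.86 mL

30.86 mL


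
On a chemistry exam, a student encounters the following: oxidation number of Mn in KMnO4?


(+1) + x + 4(-2) = 0, so x = +7
Oxidation number: +7

+7


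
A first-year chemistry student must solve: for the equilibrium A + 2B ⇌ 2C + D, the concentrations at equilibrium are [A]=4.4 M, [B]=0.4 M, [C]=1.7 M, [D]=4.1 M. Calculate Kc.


Kc = [C]^2[D]/([A][B]^2)
= (1.7^2 × 4.1^1)/(4.4^1 × 0.4^2)
= 11.849/0.704
= 16.83

16.83


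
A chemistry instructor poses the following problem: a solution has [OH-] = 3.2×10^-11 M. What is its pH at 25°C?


pOH = -log10([OH-]) = -log10(3.2×10^-11)
= 11 - log10(3.2) = 10.49
pH = 14 - pOH = 14 - 10.49 = 3.51

3.51


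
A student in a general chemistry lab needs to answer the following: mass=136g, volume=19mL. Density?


ρ = mass/volume
= 136/19
= 7.158 g/mL

7.158 g/mL


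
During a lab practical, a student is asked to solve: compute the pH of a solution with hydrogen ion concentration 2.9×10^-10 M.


pH = -log10([H+]) = -log10(2.9×10^-10)
= 10 - log10(2.9)
= 10 - 0.46
= 9.54

9.54


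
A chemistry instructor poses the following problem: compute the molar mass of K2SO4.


M(K2SO4) = 2×39.1 + 1×32.07 + 4×16.0
= 78.2 + 32.07 + 64.0
= 174.27 g/mol

174.27 g/mol


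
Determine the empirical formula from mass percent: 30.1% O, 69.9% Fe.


Assume 100 g sample. Moles of each element:
  O: 30.1/16.0 = 1.881 mol
  Fe: 69.9/55.85 = 1.252 mol
Divide by smallest (1.252):
  O: 1.881/1.252 = 1.5
  Fe: 1.252/1.252 = 1.0
Multiply all ratios by 2 to obtain whole numbers.
Empirical formula: Fe2O3

Fe2O3


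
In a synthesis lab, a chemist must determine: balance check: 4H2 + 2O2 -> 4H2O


Equation: 4H2 + 2O2 -> 4H2O
Check atoms: H: 8=8, O: 4=4
Balanced

Yes, balanced


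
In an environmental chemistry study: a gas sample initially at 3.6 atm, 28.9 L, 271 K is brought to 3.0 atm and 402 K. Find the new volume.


P1V1/T1 = P2V2/T2
V2 = P1V1T2/(T1P2)
= 3.6×28.9×402/(271×3.0)
= 51.444 L

51.444 L


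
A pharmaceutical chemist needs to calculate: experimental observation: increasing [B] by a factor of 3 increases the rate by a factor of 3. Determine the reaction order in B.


rate ∝ [B]^n
3^n = 3 → n = 1
Order in B: 1

1


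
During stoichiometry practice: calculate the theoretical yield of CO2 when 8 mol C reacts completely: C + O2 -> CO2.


Mole ratio CO2:C = 1:1
n(CO2) = 8 × 1/1 = 8.000 mol
mass = 8.000 × 44.01 = 352.08 g

352.08 g


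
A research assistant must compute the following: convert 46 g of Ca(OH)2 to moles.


M(Ca(OH)2) = 74.1 g/mol
n = mass/M = 46/74.1 = 0.6208 mol

0.6208 mol


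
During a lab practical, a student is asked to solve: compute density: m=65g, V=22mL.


ρ = mass/volume
= 65/22
= 2.955 g/mL

2.955 g/mL


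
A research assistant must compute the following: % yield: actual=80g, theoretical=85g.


% yield = actual/theoretical × 100
= 80/85 × 100
= 94.12%

94.12%


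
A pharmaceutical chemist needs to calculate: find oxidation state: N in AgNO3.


(+1) + x + 3(-2) = 0, so x = +5
Oxidation number: +5

+5


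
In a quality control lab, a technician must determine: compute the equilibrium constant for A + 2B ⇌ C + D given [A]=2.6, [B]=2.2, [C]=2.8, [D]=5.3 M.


Kc = [C][D]/([A][B]^2)
= (2.8^1 × 5.3^1)/(2.6^1 × 2.2^2)
= 14.84/12.584
= 1.179

1.179


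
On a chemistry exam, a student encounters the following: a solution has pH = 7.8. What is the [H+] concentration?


[H+] = 10^(-pH) = 10^(-7.8)
= 1.58×10^-8 M

1.58×10^-8 M


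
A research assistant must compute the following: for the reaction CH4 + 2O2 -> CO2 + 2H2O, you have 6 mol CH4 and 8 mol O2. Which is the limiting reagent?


Mole ratio available / coefficient:
  CH4: 6/1 = 6.000
  O2: 8/2 = 4.000
Smaller ratio is limiting.

O2


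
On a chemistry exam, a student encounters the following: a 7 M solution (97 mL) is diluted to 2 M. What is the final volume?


C1V1 = C2V2
7 × 97 = 2 × V2
V2 = 679/2 = 339.5 mL

339.5 mL


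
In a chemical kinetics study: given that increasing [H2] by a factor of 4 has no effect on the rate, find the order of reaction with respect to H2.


rate ∝ [H2]^n
rate ∝ [H2]^0
Order in H2: 0

0


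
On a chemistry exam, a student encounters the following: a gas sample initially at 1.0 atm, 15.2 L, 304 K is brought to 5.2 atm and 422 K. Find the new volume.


P1V1/T1 = P2V2/T2
V2 = P1V1T2/(T1P2)
= 1.0×15.2×422/(304×5.2)
= 4.058 L

4.058 L


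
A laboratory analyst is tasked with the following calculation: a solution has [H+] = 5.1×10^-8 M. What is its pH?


pH = -log10([H+]) = -log10(5.1×10^-8)
= 8 - log10(5.1)
= 8 - 0.71
= 7.29

7.29


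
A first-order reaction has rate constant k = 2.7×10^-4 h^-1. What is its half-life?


t½ = ln2/k = 0.693147/(2.7×10^-4 h^-1)
= 2567 h

2567 h


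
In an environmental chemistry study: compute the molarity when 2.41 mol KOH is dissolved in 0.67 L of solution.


M = n/V = 2.41/0.67 = 3.597 mol/L

3.597 M


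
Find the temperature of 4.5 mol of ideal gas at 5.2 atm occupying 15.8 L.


PV = nRT  (R = 0.08206 L·atm/(mol·K))
T = PV/(nR) = 5.2×15.8/(4.5×0.08206)
= 82.16/0.369270
= 222.49 K

222.49 K


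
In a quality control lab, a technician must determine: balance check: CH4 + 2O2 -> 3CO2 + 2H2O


Equation: CH4 + 2O2 -> 3CO2 + 2H2O
Check atoms: C: 1≠3, H: 4=4, O: 4≠8
Not balanced

No, not balanced


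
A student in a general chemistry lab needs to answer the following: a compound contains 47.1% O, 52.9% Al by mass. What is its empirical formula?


Assume 100 g sample. Moles of each element:
  O: 47.1/16.0 = 2.944 mol
  Al: 52.9/26.98 = 1.961 mol
Divide by smallest (1.961):
  O: 2.944/1.961 = 1.5
  Al: 1.961/1.961 = 1.0
Multiply all ratios by 2 to obtain whole numbers.
Empirical formula: Al2O3

Al2O3


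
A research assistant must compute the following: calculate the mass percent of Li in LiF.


M(LiF) = 1×6.94 + 1×19.0 = 25.94 g/mol
Mass of Li = 1 × 6.94 = 6.94 g/mol
% Li = 6.94/25.94 × 100 = 26.75%

26.75%


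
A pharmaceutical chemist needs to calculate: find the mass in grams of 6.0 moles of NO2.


M(NO2) = 46.01 g/mol
mass = n × M = 6.0 × 46.01 = 276.06 g

276.06 g


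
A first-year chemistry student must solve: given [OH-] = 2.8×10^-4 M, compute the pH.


pOH = -log10([OH-]) = -log10(2.8×10^-4)
= 4 - log10(2.8) = 3.55
pH = 14 - pOH = 14 - 3.55 = 10.45

10.45


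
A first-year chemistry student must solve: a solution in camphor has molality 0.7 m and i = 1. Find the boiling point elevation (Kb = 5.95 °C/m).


ΔTb = Kb × m × i
= 5.95 × 0.7 × 1
= 4.165 °C

4.165 °C


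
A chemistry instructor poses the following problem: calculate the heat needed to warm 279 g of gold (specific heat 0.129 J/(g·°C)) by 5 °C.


q = mcΔT = 279 × 0.129 × 5
= 179.96 J

179.96 J


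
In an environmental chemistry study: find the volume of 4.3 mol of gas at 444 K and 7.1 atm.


PV = nRT  (R = 0.08206 L·atm/(mol·K))
V = nRT/P = 4.3×0.08206×444/7.1
= 22.066 L

22.066 L


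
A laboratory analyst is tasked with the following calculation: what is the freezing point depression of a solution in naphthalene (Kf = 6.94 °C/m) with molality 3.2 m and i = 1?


ΔTf = Kf × m × i
= 6.94 × 3.2 × 1
= 22.208 °C

22.208 °C


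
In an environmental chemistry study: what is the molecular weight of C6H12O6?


M(C6H12O6) = 6×12.01 + 12×1.008 + 6×16.0
= 72.06 + 12.1 + 96.0
= 180.16 g/mol

180.16 g/mol


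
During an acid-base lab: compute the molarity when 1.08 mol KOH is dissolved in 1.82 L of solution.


M = n/V = 1.08/1.82 = 0.593 mol/L

0.593 M


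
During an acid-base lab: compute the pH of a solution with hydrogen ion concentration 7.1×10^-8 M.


pH = -log10([H+]) = -log10(7.1×10^-8)
= 8 - log10(7.1)
= 8 - 0.85
= 7.15

7.15


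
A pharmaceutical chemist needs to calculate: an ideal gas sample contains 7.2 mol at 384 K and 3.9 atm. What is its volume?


PV = nRT  (R = 0.08206 L·atm/(mol·K))
V = nRT/P = 7.2×0.08206×384/3.9
= 58.174 L

58.174 L
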